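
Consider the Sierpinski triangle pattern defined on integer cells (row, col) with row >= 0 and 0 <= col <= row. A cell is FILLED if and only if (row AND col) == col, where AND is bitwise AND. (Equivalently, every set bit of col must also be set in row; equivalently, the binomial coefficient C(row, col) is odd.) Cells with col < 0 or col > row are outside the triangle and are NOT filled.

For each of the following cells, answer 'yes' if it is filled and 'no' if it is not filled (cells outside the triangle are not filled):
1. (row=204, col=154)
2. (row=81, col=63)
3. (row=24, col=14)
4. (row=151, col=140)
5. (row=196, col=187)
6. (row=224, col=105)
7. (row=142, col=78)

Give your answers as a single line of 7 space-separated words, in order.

Answer: no no no no no no no

Derivation:
(204,154): row=0b11001100, col=0b10011010, row AND col = 0b10001000 = 136; 136 != 154 -> empty
(81,63): row=0b1010001, col=0b111111, row AND col = 0b10001 = 17; 17 != 63 -> empty
(24,14): row=0b11000, col=0b1110, row AND col = 0b1000 = 8; 8 != 14 -> empty
(151,140): row=0b10010111, col=0b10001100, row AND col = 0b10000100 = 132; 132 != 140 -> empty
(196,187): row=0b11000100, col=0b10111011, row AND col = 0b10000000 = 128; 128 != 187 -> empty
(224,105): row=0b11100000, col=0b1101001, row AND col = 0b1100000 = 96; 96 != 105 -> empty
(142,78): row=0b10001110, col=0b1001110, row AND col = 0b1110 = 14; 14 != 78 -> empty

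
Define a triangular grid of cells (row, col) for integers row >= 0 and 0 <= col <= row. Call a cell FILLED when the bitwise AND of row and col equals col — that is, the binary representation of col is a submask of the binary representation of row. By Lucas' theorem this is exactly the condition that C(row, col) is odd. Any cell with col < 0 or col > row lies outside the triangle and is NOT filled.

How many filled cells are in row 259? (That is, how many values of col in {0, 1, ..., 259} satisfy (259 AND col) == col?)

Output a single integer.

Answer: 8

Derivation:
259 in binary = 100000011
popcount(259) = number of 1-bits in 100000011 = 3
A col c satisfies (259 AND c) == c iff every set bit of c is also set in 259; each of the 3 set bits of 259 can independently be on or off in c.
count = 2^3 = 8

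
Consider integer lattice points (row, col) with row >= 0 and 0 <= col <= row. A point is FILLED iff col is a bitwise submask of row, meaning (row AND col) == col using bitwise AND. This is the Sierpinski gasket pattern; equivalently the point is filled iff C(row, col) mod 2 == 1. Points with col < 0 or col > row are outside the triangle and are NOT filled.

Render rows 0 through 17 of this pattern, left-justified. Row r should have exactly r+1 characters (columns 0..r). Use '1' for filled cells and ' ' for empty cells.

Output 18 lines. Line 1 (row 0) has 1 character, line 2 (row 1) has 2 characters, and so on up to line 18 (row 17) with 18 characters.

r0=0: 1
r1=1: 11
r2=10: 1 1
r3=11: 1111
r4=100: 1   1
r5=101: 11  11
r6=110: 1 1 1 1
r7=111: 11111111
r8=1000: 1       1
r9=1001: 11      11
r10=1010: 1 1     1 1
r11=1011: 1111    1111
r12=1100: 1   1   1   1
r13=1101: 11  11  11  11
r14=1110: 1 1 1 1 1 1 1 1
r15=1111: 1111111111111111
r16=10000: 1               1
r17=10001: 11              11

Answer: 1
11
1 1
1111
1   1
11  11
1 1 1 1
11111111
1       1
11      11
1 1     1 1
1111    1111
1   1   1   1
11  11  11  11
1 1 1 1 1 1 1 1
1111111111111111
1               1
11              11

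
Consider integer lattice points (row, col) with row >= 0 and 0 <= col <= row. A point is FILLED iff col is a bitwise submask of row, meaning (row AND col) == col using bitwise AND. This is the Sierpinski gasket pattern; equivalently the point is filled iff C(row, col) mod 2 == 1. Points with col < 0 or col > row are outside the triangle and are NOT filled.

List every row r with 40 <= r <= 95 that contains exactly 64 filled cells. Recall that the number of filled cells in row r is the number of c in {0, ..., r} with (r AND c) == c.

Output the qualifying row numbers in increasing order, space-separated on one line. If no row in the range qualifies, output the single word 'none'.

Row r has 2^popcount(r) filled cells, so we need popcount(r) = log2(64) = 6.
Scan r = 40..95 and keep those with exactly 6 one-bits:
r=40=101000 popcount=2 -> skip
r=41=101001 popcount=3 -> skip
r=42=101010 popcount=3 -> skip
r=43=101011 popcount=4 -> skip
r=44=101100 popcount=3 -> skip
r=45=101101 popcount=4 -> skip
r=46=101110 popcount=4 -> skip
r=47=101111 popcount=5 -> skip
r=48=110000 popcount=2 -> skip
r=49=110001 popcount=3 -> skip
r=50=110010 popcount=3 -> skip
r=51=110011 popcount=4 -> skip
r=52=110100 popcount=3 -> skip
r=53=110101 popcount=4 -> skip
r=54=110110 popcount=4 -> skip
r=55=110111 popcount=5 -> skip
r=56=111000 popcount=3 -> skip
r=57=111001 popcount=4 -> skip
r=58=111010 popcount=4 -> skip
r=59=111011 popcount=5 -> skip
r=60=111100 popcount=4 -> skip
r=61=111101 popcount=5 -> skip
r=62=111110 popcount=5 -> skip
r=63=111111 popcount=6 -> KEEP
r=64=1000000 popcount=1 -> skip
r=65=1000001 popcount=2 -> skip
r=66=1000010 popcount=2 -> skip
r=67=1000011 popcount=3 -> skip
r=68=1000100 popcount=2 -> skip
r=69=1000101 popcount=3 -> skip
r=70=1000110 popcount=3 -> skip
r=71=1000111 popcount=4 -> skip
r=72=1001000 popcount=2 -> skip
r=73=1001001 popcount=3 -> skip
r=74=1001010 popcount=3 -> skip
r=75=1001011 popcount=4 -> skip
r=76=1001100 popcount=3 -> skip
r=77=1001101 popcount=4 -> skip
r=78=1001110 popcount=4 -> skip
r=79=1001111 popcount=5 -> skip
r=80=1010000 popcount=2 -> skip
r=81=1010001 popcount=3 -> skip
r=82=1010010 popcount=3 -> skip
r=83=1010011 popcount=4 -> skip
r=84=1010100 popcount=3 -> skip
r=85=1010101 popcount=4 -> skip
r=86=1010110 popcount=4 -> skip
r=87=1010111 popcount=5 -> skip
r=88=1011000 popcount=3 -> skip
r=89=1011001 popcount=4 -> skip
r=90=1011010 popcount=4 -> skip
r=91=1011011 popcount=5 -> skip
r=92=1011100 popcount=4 -> skip
r=93=1011101 popcount=5 -> skip
r=94=1011110 popcount=5 -> skip
r=95=1011111 popcount=6 -> KEEP
Kept rows: 63 95

Answer: 63 95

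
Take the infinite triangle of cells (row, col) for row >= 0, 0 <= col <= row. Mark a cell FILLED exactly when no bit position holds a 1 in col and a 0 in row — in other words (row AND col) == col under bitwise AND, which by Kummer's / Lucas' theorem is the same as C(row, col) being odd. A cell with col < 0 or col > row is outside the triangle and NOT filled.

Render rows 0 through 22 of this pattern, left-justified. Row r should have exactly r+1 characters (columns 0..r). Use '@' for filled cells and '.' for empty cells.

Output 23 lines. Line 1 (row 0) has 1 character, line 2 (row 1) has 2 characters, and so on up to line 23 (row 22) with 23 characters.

Answer: @
@@
@.@
@@@@
@...@
@@..@@
@.@.@.@
@@@@@@@@
@.......@
@@......@@
@.@.....@.@
@@@@....@@@@
@...@...@...@
@@..@@..@@..@@
@.@.@.@.@.@.@.@
@@@@@@@@@@@@@@@@
@...............@
@@..............@@
@.@.............@.@
@@@@............@@@@
@...@...........@...@
@@..@@..........@@..@@
@.@.@.@.........@.@.@.@

Derivation:
r0=0: @
r1=1: @@
r2=10: @.@
r3=11: @@@@
r4=100: @...@
r5=101: @@..@@
r6=110: @.@.@.@
r7=111: @@@@@@@@
r8=1000: @.......@
r9=1001: @@......@@
r10=1010: @.@.....@.@
r11=1011: @@@@....@@@@
r12=1100: @...@...@...@
r13=1101: @@..@@..@@..@@
r14=1110: @.@.@.@.@.@.@.@
r15=1111: @@@@@@@@@@@@@@@@
r16=10000: @...............@
r17=10001: @@..............@@
r18=10010: @.@.............@.@
r19=10011: @@@@............@@@@
r20=10100: @...@...........@...@
r21=10101: @@..@@..........@@..@@
r22=10110: @.@.@.@.........@.@.@.@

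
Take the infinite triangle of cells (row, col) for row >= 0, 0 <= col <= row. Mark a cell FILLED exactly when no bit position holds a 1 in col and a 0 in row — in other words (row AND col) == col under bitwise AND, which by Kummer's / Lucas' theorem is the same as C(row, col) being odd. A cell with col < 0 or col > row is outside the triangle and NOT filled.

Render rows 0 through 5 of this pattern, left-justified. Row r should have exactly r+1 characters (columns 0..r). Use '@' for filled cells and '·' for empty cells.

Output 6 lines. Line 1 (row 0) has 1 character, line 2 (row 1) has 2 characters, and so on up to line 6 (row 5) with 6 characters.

r0=0: @
r1=1: @@
r2=10: @·@
r3=11: @@@@
r4=100: @···@
r5=101: @@··@@

Answer: @
@@
@·@
@@@@
@···@
@@··@@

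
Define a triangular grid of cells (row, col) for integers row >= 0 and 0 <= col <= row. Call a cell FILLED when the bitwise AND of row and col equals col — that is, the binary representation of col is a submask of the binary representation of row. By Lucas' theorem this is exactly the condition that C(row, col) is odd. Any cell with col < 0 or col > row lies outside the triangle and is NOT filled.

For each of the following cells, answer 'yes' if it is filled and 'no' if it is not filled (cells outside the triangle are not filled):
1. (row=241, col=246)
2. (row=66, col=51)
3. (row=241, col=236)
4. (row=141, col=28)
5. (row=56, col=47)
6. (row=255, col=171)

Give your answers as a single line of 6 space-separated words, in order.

Answer: no no no no no yes

Derivation:
(241,246): col outside [0, 241] -> not filled
(66,51): row=0b1000010, col=0b110011, row AND col = 0b10 = 2; 2 != 51 -> empty
(241,236): row=0b11110001, col=0b11101100, row AND col = 0b11100000 = 224; 224 != 236 -> empty
(141,28): row=0b10001101, col=0b11100, row AND col = 0b1100 = 12; 12 != 28 -> empty
(56,47): row=0b111000, col=0b101111, row AND col = 0b101000 = 40; 40 != 47 -> empty
(255,171): row=0b11111111, col=0b10101011, row AND col = 0b10101011 = 171; 171 == 171 -> filled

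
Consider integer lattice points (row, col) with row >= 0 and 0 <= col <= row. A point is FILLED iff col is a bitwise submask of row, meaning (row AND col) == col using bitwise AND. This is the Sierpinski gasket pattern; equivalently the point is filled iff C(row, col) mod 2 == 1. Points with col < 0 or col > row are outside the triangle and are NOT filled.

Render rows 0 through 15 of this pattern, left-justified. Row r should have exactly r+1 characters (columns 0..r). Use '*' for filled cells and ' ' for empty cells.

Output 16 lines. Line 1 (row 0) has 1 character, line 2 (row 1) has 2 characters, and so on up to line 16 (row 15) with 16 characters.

Answer: *
**
* *
****
*   *
**  **
* * * *
********
*       *
**      **
* *     * *
****    ****
*   *   *   *
**  **  **  **
* * * * * * * *
****************

Derivation:
r0=0: *
r1=1: **
r2=10: * *
r3=11: ****
r4=100: *   *
r5=101: **  **
r6=110: * * * *
r7=111: ********
r8=1000: *       *
r9=1001: **      **
r10=1010: * *     * *
r11=1011: ****    ****
r12=1100: *   *   *   *
r13=1101: **  **  **  **
r14=1110: * * * * * * * *
r15=1111: ****************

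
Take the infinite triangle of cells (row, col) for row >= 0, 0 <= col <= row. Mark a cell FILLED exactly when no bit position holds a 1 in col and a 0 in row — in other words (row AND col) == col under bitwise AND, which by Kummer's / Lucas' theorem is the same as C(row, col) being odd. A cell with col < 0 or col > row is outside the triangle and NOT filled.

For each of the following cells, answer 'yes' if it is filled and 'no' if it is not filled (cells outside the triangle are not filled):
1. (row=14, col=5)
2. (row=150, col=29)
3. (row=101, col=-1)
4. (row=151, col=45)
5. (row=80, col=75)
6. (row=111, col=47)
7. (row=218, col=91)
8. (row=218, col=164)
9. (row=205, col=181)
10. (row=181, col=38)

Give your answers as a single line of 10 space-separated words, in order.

Answer: no no no no no yes no no no no

Derivation:
(14,5): row=0b1110, col=0b101, row AND col = 0b100 = 4; 4 != 5 -> empty
(150,29): row=0b10010110, col=0b11101, row AND col = 0b10100 = 20; 20 != 29 -> empty
(101,-1): col outside [0, 101] -> not filled
(151,45): row=0b10010111, col=0b101101, row AND col = 0b101 = 5; 5 != 45 -> empty
(80,75): row=0b1010000, col=0b1001011, row AND col = 0b1000000 = 64; 64 != 75 -> empty
(111,47): row=0b1101111, col=0b101111, row AND col = 0b101111 = 47; 47 == 47 -> filled
(218,91): row=0b11011010, col=0b1011011, row AND col = 0b1011010 = 90; 90 != 91 -> empty
(218,164): row=0b11011010, col=0b10100100, row AND col = 0b10000000 = 128; 128 != 164 -> empty
(205,181): row=0b11001101, col=0b10110101, row AND col = 0b10000101 = 133; 133 != 181 -> empty
(181,38): row=0b10110101, col=0b100110, row AND col = 0b100100 = 36; 36 != 38 -> empty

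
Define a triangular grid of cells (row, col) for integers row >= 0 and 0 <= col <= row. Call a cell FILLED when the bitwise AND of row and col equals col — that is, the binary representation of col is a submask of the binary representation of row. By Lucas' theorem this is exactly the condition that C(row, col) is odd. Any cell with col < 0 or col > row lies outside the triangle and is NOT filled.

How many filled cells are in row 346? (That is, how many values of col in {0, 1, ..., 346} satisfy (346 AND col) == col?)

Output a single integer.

346 in binary = 101011010
popcount(346) = number of 1-bits in 101011010 = 5
A col c satisfies (346 AND c) == c iff every set bit of c is also set in 346; each of the 5 set bits of 346 can independently be on or off in c.
count = 2^5 = 32

Answer: 32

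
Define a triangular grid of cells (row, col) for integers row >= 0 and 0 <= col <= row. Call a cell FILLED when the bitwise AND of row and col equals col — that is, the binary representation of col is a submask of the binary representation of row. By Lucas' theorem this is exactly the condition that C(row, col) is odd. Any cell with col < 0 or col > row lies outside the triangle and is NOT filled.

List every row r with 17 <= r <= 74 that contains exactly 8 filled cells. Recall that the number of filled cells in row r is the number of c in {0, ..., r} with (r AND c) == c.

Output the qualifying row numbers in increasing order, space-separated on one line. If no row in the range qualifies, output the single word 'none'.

Answer: 19 21 22 25 26 28 35 37 38 41 42 44 49 50 52 56 67 69 70 73 74

Derivation:
Row r has 2^popcount(r) filled cells, so we need popcount(r) = log2(8) = 3.
Scan r = 17..74 and keep those with exactly 3 one-bits:
r=17=10001 popcount=2 -> skip
r=18=10010 popcount=2 -> skip
r=19=10011 popcount=3 -> KEEP
r=20=10100 popcount=2 -> skip
r=21=10101 popcount=3 -> KEEP
r=22=10110 popcount=3 -> KEEP
r=23=10111 popcount=4 -> skip
r=24=11000 popcount=2 -> skip
r=25=11001 popcount=3 -> KEEP
r=26=11010 popcount=3 -> KEEP
r=27=11011 popcount=4 -> skip
r=28=11100 popcount=3 -> KEEP
r=29=11101 popcount=4 -> skip
r=30=11110 popcount=4 -> skip
r=31=11111 popcount=5 -> skip
r=32=100000 popcount=1 -> skip
r=33=100001 popcount=2 -> skip
r=34=100010 popcount=2 -> skip
r=35=100011 popcount=3 -> KEEP
r=36=100100 popcount=2 -> skip
r=37=100101 popcount=3 -> KEEP
r=38=100110 popcount=3 -> KEEP
r=39=100111 popcount=4 -> skip
r=40=101000 popcount=2 -> skip
r=41=101001 popcount=3 -> KEEP
r=42=101010 popcount=3 -> KEEP
r=43=101011 popcount=4 -> skip
r=44=101100 popcount=3 -> KEEP
r=45=101101 popcount=4 -> skip
r=46=101110 popcount=4 -> skip
r=47=101111 popcount=5 -> skip
r=48=110000 popcount=2 -> skip
r=49=110001 popcount=3 -> KEEP
r=50=110010 popcount=3 -> KEEP
r=51=110011 popcount=4 -> skip
r=52=110100 popcount=3 -> KEEP
r=53=110101 popcount=4 -> skip
r=54=110110 popcount=4 -> skip
r=55=110111 popcount=5 -> skip
r=56=111000 popcount=3 -> KEEP
r=57=111001 popcount=4 -> skip
r=58=111010 popcount=4 -> skip
r=59=111011 popcount=5 -> skip
r=60=111100 popcount=4 -> skip
r=61=111101 popcount=5 -> skip
r=62=111110 popcount=5 -> skip
r=63=111111 popcount=6 -> skip
r=64=1000000 popcount=1 -> skip
r=65=1000001 popcount=2 -> skip
r=66=1000010 popcount=2 -> skip
r=67=1000011 popcount=3 -> KEEP
r=68=1000100 popcount=2 -> skip
r=69=1000101 popcount=3 -> KEEP
r=70=1000110 popcount=3 -> KEEP
r=71=1000111 popcount=4 -> skip
r=72=1001000 popcount=2 -> skip
r=73=1001001 popcount=3 -> KEEP
r=74=1001010 popcount=3 -> KEEP
Kept rows: 19 21 22 25 26 28 35 37 38 41 42 44 49 50 52 56 67 69 70 73 74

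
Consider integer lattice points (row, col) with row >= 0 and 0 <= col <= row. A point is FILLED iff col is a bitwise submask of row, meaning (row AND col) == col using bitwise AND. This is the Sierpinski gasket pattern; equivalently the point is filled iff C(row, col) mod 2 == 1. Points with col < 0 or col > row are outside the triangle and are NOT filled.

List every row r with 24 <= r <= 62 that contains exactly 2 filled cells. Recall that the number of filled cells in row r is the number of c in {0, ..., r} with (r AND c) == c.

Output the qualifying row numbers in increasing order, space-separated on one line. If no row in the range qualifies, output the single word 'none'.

Answer: 32

Derivation:
Row r has 2^popcount(r) filled cells, so we need popcount(r) = log2(2) = 1.
Scan r = 24..62 and keep those with exactly 1 one-bits:
r=24=11000 popcount=2 -> skip
r=25=11001 popcount=3 -> skip
r=26=11010 popcount=3 -> skip
r=27=11011 popcount=4 -> skip
r=28=11100 popcount=3 -> skip
r=29=11101 popcount=4 -> skip
r=30=11110 popcount=4 -> skip
r=31=11111 popcount=5 -> skip
r=32=100000 popcount=1 -> KEEP
r=33=100001 popcount=2 -> skip
r=34=100010 popcount=2 -> skip
r=35=100011 popcount=3 -> skip
r=36=100100 popcount=2 -> skip
r=37=100101 popcount=3 -> skip
r=38=100110 popcount=3 -> skip
r=39=100111 popcount=4 -> skip
r=40=101000 popcount=2 -> skip
r=41=101001 popcount=3 -> skip
r=42=101010 popcount=3 -> skip
r=43=101011 popcount=4 -> skip
r=44=101100 popcount=3 -> skip
r=45=101101 popcount=4 -> skip
r=46=101110 popcount=4 -> skip
r=47=101111 popcount=5 -> skip
r=48=110000 popcount=2 -> skip
r=49=110001 popcount=3 -> skip
r=50=110010 popcount=3 -> skip
r=51=110011 popcount=4 -> skip
r=52=110100 popcount=3 -> skip
r=53=110101 popcount=4 -> skip
r=54=110110 popcount=4 -> skip
r=55=110111 popcount=5 -> skip
r=56=111000 popcount=3 -> skip
r=57=111001 popcount=4 -> skip
r=58=111010 popcount=4 -> skip
r=59=111011 popcount=5 -> skip
r=60=111100 popcount=4 -> skip
r=61=111101 popcount=5 -> skip
r=62=111110 popcount=5 -> skip
Kept rows: 32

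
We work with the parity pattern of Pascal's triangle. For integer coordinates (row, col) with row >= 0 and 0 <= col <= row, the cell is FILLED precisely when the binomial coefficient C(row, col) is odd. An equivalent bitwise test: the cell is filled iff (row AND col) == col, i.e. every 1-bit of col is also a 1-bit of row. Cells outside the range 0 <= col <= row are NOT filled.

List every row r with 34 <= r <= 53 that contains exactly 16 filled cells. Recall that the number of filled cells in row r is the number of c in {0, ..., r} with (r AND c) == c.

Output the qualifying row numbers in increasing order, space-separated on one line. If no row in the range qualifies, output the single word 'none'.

Row r has 2^popcount(r) filled cells, so we need popcount(r) = log2(16) = 4.
Scan r = 34..53 and keep those with exactly 4 one-bits:
r=34=100010 popcount=2 -> skip
r=35=100011 popcount=3 -> skip
r=36=100100 popcount=2 -> skip
r=37=100101 popcount=3 -> skip
r=38=100110 popcount=3 -> skip
r=39=100111 popcount=4 -> KEEP
r=40=101000 popcount=2 -> skip
r=41=101001 popcount=3 -> skip
r=42=101010 popcount=3 -> skip
r=43=101011 popcount=4 -> KEEP
r=44=101100 popcount=3 -> skip
r=45=101101 popcount=4 -> KEEP
r=46=101110 popcount=4 -> KEEP
r=47=101111 popcount=5 -> skip
r=48=110000 popcount=2 -> skip
r=49=110001 popcount=3 -> skip
r=50=110010 popcount=3 -> skip
r=51=110011 popcount=4 -> KEEP
r=52=110100 popcount=3 -> skip
r=53=110101 popcount=4 -> KEEP
Kept rows: 39 43 45 46 51 53

Answer: 39 43 45 46 51 53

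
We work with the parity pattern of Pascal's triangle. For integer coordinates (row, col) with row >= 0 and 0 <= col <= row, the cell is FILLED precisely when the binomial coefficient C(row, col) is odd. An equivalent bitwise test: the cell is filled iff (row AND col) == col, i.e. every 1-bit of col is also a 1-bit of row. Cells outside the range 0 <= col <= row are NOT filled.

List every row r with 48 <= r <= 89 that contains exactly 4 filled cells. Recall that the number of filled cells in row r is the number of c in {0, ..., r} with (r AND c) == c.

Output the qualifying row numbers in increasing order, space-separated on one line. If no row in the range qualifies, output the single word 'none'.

Row r has 2^popcount(r) filled cells, so we need popcount(r) = log2(4) = 2.
Scan r = 48..89 and keep those with exactly 2 one-bits:
r=48=110000 popcount=2 -> KEEP
r=49=110001 popcount=3 -> skip
r=50=110010 popcount=3 -> skip
r=51=110011 popcount=4 -> skip
r=52=110100 popcount=3 -> skip
r=53=110101 popcount=4 -> skip
r=54=110110 popcount=4 -> skip
r=55=110111 popcount=5 -> skip
r=56=111000 popcount=3 -> skip
r=57=111001 popcount=4 -> skip
r=58=111010 popcount=4 -> skip
r=59=111011 popcount=5 -> skip
r=60=111100 popcount=4 -> skip
r=61=111101 popcount=5 -> skip
r=62=111110 popcount=5 -> skip
r=63=111111 popcount=6 -> skip
r=64=1000000 popcount=1 -> skip
r=65=1000001 popcount=2 -> KEEP
r=66=1000010 popcount=2 -> KEEP
r=67=1000011 popcount=3 -> skip
r=68=1000100 popcount=2 -> KEEP
r=69=1000101 popcount=3 -> skip
r=70=1000110 popcount=3 -> skip
r=71=1000111 popcount=4 -> skip
r=72=1001000 popcount=2 -> KEEP
r=73=1001001 popcount=3 -> skip
r=74=1001010 popcount=3 -> skip
r=75=1001011 popcount=4 -> skip
r=76=1001100 popcount=3 -> skip
r=77=1001101 popcount=4 -> skip
r=78=1001110 popcount=4 -> skip
r=79=1001111 popcount=5 -> skip
r=80=1010000 popcount=2 -> KEEP
r=81=1010001 popcount=3 -> skip
r=82=1010010 popcount=3 -> skip
r=83=1010011 popcount=4 -> skip
r=84=1010100 popcount=3 -> skip
r=85=1010101 popcount=4 -> skip
r=86=1010110 popcount=4 -> skip
r=87=1010111 popcount=5 -> skip
r=88=1011000 popcount=3 -> skip
r=89=1011001 popcount=4 -> skip
Kept rows: 48 65 66 68 72 80

Answer: 48 65 66 68 72 80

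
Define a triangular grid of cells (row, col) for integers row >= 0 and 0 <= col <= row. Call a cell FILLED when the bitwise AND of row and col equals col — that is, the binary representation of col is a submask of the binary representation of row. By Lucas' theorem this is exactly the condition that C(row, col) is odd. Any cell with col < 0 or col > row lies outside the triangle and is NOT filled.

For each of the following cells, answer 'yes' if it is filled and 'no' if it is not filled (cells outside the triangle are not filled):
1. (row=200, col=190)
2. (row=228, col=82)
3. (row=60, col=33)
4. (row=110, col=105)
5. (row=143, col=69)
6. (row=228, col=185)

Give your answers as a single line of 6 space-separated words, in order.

Answer: no no no no no no

Derivation:
(200,190): row=0b11001000, col=0b10111110, row AND col = 0b10001000 = 136; 136 != 190 -> empty
(228,82): row=0b11100100, col=0b1010010, row AND col = 0b1000000 = 64; 64 != 82 -> empty
(60,33): row=0b111100, col=0b100001, row AND col = 0b100000 = 32; 32 != 33 -> empty
(110,105): row=0b1101110, col=0b1101001, row AND col = 0b1101000 = 104; 104 != 105 -> empty
(143,69): row=0b10001111, col=0b1000101, row AND col = 0b101 = 5; 5 != 69 -> empty
(228,185): row=0b11100100, col=0b10111001, row AND col = 0b10100000 = 160; 160 != 185 -> empty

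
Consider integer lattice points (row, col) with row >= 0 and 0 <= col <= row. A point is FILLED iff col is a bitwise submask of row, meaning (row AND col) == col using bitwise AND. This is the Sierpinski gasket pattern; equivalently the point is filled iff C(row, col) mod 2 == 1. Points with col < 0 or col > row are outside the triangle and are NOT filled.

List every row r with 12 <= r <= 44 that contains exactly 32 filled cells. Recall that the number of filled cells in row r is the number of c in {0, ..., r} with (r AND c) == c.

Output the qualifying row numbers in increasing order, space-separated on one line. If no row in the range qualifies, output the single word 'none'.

Row r has 2^popcount(r) filled cells, so we need popcount(r) = log2(32) = 5.
Scan r = 12..44 and keep those with exactly 5 one-bits:
r=12=1100 popcount=2 -> skip
r=13=1101 popcount=3 -> skip
r=14=1110 popcount=3 -> skip
r=15=1111 popcount=4 -> skip
r=16=10000 popcount=1 -> skip
r=17=10001 popcount=2 -> skip
r=18=10010 popcount=2 -> skip
r=19=10011 popcount=3 -> skip
r=20=10100 popcount=2 -> skip
r=21=10101 popcount=3 -> skip
r=22=10110 popcount=3 -> skip
r=23=10111 popcount=4 -> skip
r=24=11000 popcount=2 -> skip
r=25=11001 popcount=3 -> skip
r=26=11010 popcount=3 -> skip
r=27=11011 popcount=4 -> skip
r=28=11100 popcount=3 -> skip
r=29=11101 popcount=4 -> skip
r=30=11110 popcount=4 -> skip
r=31=11111 popcount=5 -> KEEP
r=32=100000 popcount=1 -> skip
r=33=100001 popcount=2 -> skip
r=34=100010 popcount=2 -> skip
r=35=100011 popcount=3 -> skip
r=36=100100 popcount=2 -> skip
r=37=100101 popcount=3 -> skip
r=38=100110 popcount=3 -> skip
r=39=100111 popcount=4 -> skip
r=40=101000 popcount=2 -> skip
r=41=101001 popcount=3 -> skip
r=42=101010 popcount=3 -> skip
r=43=101011 popcount=4 -> skip
r=44=101100 popcount=3 -> skip
Kept rows: 31

Answer: 31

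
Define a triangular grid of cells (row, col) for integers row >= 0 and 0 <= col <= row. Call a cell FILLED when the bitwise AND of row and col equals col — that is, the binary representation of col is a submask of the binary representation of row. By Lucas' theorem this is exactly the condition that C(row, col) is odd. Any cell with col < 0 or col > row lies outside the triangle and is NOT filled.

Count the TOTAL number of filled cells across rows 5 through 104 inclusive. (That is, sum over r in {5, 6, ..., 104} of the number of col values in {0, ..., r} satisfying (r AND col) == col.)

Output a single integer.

Answer: 1320

Derivation:
r5=101 pc2: +4 =4
r6=110 pc2: +4 =8
r7=111 pc3: +8 =16
r8=1000 pc1: +2 =18
r9=1001 pc2: +4 =22
r10=1010 pc2: +4 =26
r11=1011 pc3: +8 =34
r12=1100 pc2: +4 =38
r13=1101 pc3: +8 =46
r14=1110 pc3: +8 =54
r15=1111 pc4: +16 =70
r16=10000 pc1: +2 =72
r17=10001 pc2: +4 =76
r18=10010 pc2: +4 =80
r19=10011 pc3: +8 =88
r20=10100 pc2: +4 =92
r21=10101 pc3: +8 =100
r22=10110 pc3: +8 =108
r23=10111 pc4: +16 =124
r24=11000 pc2: +4 =128
r25=11001 pc3: +8 =136
r26=11010 pc3: +8 =144
r27=11011 pc4: +16 =160
r28=11100 pc3: +8 =168
r29=11101 pc4: +16 =184
r30=11110 pc4: +16 =200
r31=11111 pc5: +32 =232
r32=100000 pc1: +2 =234
r33=100001 pc2: +4 =238
r34=100010 pc2: +4 =242
r35=100011 pc3: +8 =250
r36=100100 pc2: +4 =254
r37=100101 pc3: +8 =262
r38=100110 pc3: +8 =270
r39=100111 pc4: +16 =286
r40=101000 pc2: +4 =290
r41=101001 pc3: +8 =298
r42=101010 pc3: +8 =306
r43=101011 pc4: +16 =322
r44=101100 pc3: +8 =330
r45=101101 pc4: +16 =346
r46=101110 pc4: +16 =362
r47=101111 pc5: +32 =394
r48=110000 pc2: +4 =398
r49=110001 pc3: +8 =406
r50=110010 pc3: +8 =414
r51=110011 pc4: +16 =430
r52=110100 pc3: +8 =438
r53=110101 pc4: +16 =454
r54=110110 pc4: +16 =470
r55=110111 pc5: +32 =502
r56=111000 pc3: +8 =510
r57=111001 pc4: +16 =526
r58=111010 pc4: +16 =542
r59=111011 pc5: +32 =574
r60=111100 pc4: +16 =590
r61=111101 pc5: +32 =622
r62=111110 pc5: +32 =654
r63=111111 pc6: +64 =718
r64=1000000 pc1: +2 =720
r65=1000001 pc2: +4 =724
r66=1000010 pc2: +4 =728
r67=1000011 pc3: +8 =736
r68=1000100 pc2: +4 =740
r69=1000101 pc3: +8 =748
r70=1000110 pc3: +8 =756
r71=1000111 pc4: +16 =772
r72=1001000 pc2: +4 =776
r73=1001001 pc3: +8 =784
r74=1001010 pc3: +8 =792
r75=1001011 pc4: +16 =808
r76=1001100 pc3: +8 =816
r77=1001101 pc4: +16 =832
r78=1001110 pc4: +16 =848
r79=1001111 pc5: +32 =880
r80=1010000 pc2: +4 =884
r81=1010001 pc3: +8 =892
r82=1010010 pc3: +8 =900
r83=1010011 pc4: +16 =916
r84=1010100 pc3: +8 =924
r85=1010101 pc4: +16 =940
r86=1010110 pc4: +16 =956
r87=1010111 pc5: +32 =988
r88=1011000 pc3: +8 =996
r89=1011001 pc4: +16 =1012
r90=1011010 pc4: +16 =1028
r91=1011011 pc5: +32 =1060
r92=1011100 pc4: +16 =1076
r93=1011101 pc5: +32 =1108
r94=1011110 pc5: +32 =1140
r95=1011111 pc6: +64 =1204
r96=1100000 pc2: +4 =1208
r97=1100001 pc3: +8 =1216
r98=1100010 pc3: +8 =1224
r99=1100011 pc4: +16 =1240
r100=1100100 pc3: +8 =1248
r101=1100101 pc4: +16 =1264
r102=1100110 pc4: +16 =1280
r103=1100111 pc5: +32 =1312
r104=1101000 pc3: +8 =1320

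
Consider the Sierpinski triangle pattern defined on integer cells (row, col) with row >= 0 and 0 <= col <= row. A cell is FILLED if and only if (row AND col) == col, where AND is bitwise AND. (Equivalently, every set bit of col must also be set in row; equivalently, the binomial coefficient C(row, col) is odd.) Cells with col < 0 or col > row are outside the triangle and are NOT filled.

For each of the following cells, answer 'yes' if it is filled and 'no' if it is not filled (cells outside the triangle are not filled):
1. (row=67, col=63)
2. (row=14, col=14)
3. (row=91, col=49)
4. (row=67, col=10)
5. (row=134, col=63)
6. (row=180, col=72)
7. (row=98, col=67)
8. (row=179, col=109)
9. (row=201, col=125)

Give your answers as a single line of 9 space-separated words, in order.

(67,63): row=0b1000011, col=0b111111, row AND col = 0b11 = 3; 3 != 63 -> empty
(14,14): row=0b1110, col=0b1110, row AND col = 0b1110 = 14; 14 == 14 -> filled
(91,49): row=0b1011011, col=0b110001, row AND col = 0b10001 = 17; 17 != 49 -> empty
(67,10): row=0b1000011, col=0b1010, row AND col = 0b10 = 2; 2 != 10 -> empty
(134,63): row=0b10000110, col=0b111111, row AND col = 0b110 = 6; 6 != 63 -> empty
(180,72): row=0b10110100, col=0b1001000, row AND col = 0b0 = 0; 0 != 72 -> empty
(98,67): row=0b1100010, col=0b1000011, row AND col = 0b1000010 = 66; 66 != 67 -> empty
(179,109): row=0b10110011, col=0b1101101, row AND col = 0b100001 = 33; 33 != 109 -> empty
(201,125): row=0b11001001, col=0b1111101, row AND col = 0b1001001 = 73; 73 != 125 -> empty

Answer: no yes no no no no no no no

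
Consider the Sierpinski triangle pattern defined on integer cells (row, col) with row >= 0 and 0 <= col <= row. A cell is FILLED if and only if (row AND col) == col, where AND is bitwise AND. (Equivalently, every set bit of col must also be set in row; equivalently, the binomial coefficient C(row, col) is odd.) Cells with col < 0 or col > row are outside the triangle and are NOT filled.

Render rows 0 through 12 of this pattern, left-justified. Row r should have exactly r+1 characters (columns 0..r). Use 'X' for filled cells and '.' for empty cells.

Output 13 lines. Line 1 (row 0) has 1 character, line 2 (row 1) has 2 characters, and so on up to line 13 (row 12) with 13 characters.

Answer: X
XX
X.X
XXXX
X...X
XX..XX
X.X.X.X
XXXXXXXX
X.......X
XX......XX
X.X.....X.X
XXXX....XXXX
X...X...X...X

Derivation:
r0=0: X
r1=1: XX
r2=10: X.X
r3=11: XXXX
r4=100: X...X
r5=101: XX..XX
r6=110: X.X.X.X
r7=111: XXXXXXXX
r8=1000: X.......X
r9=1001: XX......XX
r10=1010: X.X.....X.X
r11=1011: XXXX....XXXX
r12=1100: X...X...X...X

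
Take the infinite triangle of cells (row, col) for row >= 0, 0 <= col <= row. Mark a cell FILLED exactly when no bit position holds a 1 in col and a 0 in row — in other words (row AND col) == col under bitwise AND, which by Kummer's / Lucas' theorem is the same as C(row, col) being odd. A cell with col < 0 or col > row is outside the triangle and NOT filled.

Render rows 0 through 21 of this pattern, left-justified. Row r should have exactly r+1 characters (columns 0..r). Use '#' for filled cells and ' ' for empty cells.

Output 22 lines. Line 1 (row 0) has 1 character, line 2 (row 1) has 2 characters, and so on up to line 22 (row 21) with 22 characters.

Answer: #
##
# #
####
#   #
##  ##
# # # #
########
#       #
##      ##
# #     # #
####    ####
#   #   #   #
##  ##  ##  ##
# # # # # # # #
################
#               #
##              ##
# #             # #
####            ####
#   #           #   #
##  ##          ##  ##

Derivation:
r0=0: #
r1=1: ##
r2=10: # #
r3=11: ####
r4=100: #   #
r5=101: ##  ##
r6=110: # # # #
r7=111: ########
r8=1000: #       #
r9=1001: ##      ##
r10=1010: # #     # #
r11=1011: ####    ####
r12=1100: #   #   #   #
r13=1101: ##  ##  ##  ##
r14=1110: # # # # # # # #
r15=1111: ################
r16=10000: #               #
r17=10001: ##              ##
r18=10010: # #             # #
r19=10011: ####            ####
r20=10100: #   #           #   #
r21=10101: ##  ##          ##  ##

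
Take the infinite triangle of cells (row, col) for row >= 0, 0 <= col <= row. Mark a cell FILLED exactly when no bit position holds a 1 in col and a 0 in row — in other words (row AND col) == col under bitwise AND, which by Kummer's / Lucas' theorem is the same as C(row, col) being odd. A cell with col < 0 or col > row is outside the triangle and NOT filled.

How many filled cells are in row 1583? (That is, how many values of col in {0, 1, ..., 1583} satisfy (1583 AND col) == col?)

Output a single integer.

Answer: 128

Derivation:
1583 in binary = 11000101111
popcount(1583) = number of 1-bits in 11000101111 = 7
A col c satisfies (1583 AND c) == c iff every set bit of c is also set in 1583; each of the 7 set bits of 1583 can independently be on or off in c.
count = 2^7 = 128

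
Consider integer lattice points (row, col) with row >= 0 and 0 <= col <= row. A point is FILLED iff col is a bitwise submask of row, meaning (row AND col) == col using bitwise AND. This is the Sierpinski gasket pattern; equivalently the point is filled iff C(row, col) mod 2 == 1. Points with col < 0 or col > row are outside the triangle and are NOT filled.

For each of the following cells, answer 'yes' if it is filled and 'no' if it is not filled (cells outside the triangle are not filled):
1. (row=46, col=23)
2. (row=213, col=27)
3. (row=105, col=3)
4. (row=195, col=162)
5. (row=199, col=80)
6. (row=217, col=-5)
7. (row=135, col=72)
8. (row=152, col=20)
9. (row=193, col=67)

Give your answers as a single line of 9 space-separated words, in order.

(46,23): row=0b101110, col=0b10111, row AND col = 0b110 = 6; 6 != 23 -> empty
(213,27): row=0b11010101, col=0b11011, row AND col = 0b10001 = 17; 17 != 27 -> empty
(105,3): row=0b1101001, col=0b11, row AND col = 0b1 = 1; 1 != 3 -> empty
(195,162): row=0b11000011, col=0b10100010, row AND col = 0b10000010 = 130; 130 != 162 -> empty
(199,80): row=0b11000111, col=0b1010000, row AND col = 0b1000000 = 64; 64 != 80 -> empty
(217,-5): col outside [0, 217] -> not filled
(135,72): row=0b10000111, col=0b1001000, row AND col = 0b0 = 0; 0 != 72 -> empty
(152,20): row=0b10011000, col=0b10100, row AND col = 0b10000 = 16; 16 != 20 -> empty
(193,67): row=0b11000001, col=0b1000011, row AND col = 0b1000001 = 65; 65 != 67 -> empty

Answer: no no no no no no no no no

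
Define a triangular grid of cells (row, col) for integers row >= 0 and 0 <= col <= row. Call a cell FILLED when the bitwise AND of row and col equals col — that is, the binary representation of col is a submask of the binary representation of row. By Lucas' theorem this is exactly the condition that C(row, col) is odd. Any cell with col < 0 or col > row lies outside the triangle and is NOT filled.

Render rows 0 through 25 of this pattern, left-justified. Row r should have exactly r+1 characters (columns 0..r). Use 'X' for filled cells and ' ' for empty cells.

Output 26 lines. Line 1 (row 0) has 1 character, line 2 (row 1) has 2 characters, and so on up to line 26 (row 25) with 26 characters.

r0=0: X
r1=1: XX
r2=10: X X
r3=11: XXXX
r4=100: X   X
r5=101: XX  XX
r6=110: X X X X
r7=111: XXXXXXXX
r8=1000: X       X
r9=1001: XX      XX
r10=1010: X X     X X
r11=1011: XXXX    XXXX
r12=1100: X   X   X   X
r13=1101: XX  XX  XX  XX
r14=1110: X X X X X X X X
r15=1111: XXXXXXXXXXXXXXXX
r16=10000: X               X
r17=10001: XX              XX
r18=10010: X X             X X
r19=10011: XXXX            XXXX
r20=10100: X   X           X   X
r21=10101: XX  XX          XX  XX
r22=10110: X X X X         X X X X
r23=10111: XXXXXXXX        XXXXXXXX
r24=11000: X       X       X       X
r25=11001: XX      XX      XX      XX

Answer: X
XX
X X
XXXX
X   X
XX  XX
X X X X
XXXXXXXX
X       X
XX      XX
X X     X X
XXXX    XXXX
X   X   X   X
XX  XX  XX  XX
X X X X X X X X
XXXXXXXXXXXXXXXX
X               X
XX              XX
X X             X X
XXXX            XXXX
X   X           X   X
XX  XX          XX  XX
X X X X         X X X X
XXXXXXXX        XXXXXXXX
X       X       X       X
XX      XX      XX      XX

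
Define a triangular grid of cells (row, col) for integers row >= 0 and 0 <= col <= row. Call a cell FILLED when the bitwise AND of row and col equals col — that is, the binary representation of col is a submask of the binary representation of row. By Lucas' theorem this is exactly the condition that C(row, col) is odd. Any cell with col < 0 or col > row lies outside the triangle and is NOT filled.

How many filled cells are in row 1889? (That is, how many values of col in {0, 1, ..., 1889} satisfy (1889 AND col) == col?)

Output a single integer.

Answer: 64

Derivation:
1889 in binary = 11101100001
popcount(1889) = number of 1-bits in 11101100001 = 6
A col c satisfies (1889 AND c) == c iff every set bit of c is also set in 1889; each of the 6 set bits of 1889 can independently be on or off in c.
count = 2^6 = 64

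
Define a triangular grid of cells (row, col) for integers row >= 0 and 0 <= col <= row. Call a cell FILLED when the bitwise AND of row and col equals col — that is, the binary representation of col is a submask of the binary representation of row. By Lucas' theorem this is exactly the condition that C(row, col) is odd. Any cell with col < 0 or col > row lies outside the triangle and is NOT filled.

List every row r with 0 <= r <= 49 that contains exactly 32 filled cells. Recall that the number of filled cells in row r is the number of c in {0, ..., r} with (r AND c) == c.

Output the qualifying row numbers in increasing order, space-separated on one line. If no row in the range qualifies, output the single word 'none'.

Answer: 31 47

Derivation:
Row r has 2^popcount(r) filled cells, so we need popcount(r) = log2(32) = 5.
Scan r = 0..49 and keep those with exactly 5 one-bits:
r=0=0 popcount=0 -> skip
r=1=1 popcount=1 -> skip
r=2=10 popcount=1 -> skip
r=3=11 popcount=2 -> skip
r=4=100 popcount=1 -> skip
r=5=101 popcount=2 -> skip
r=6=110 popcount=2 -> skip
r=7=111 popcount=3 -> skip
r=8=1000 popcount=1 -> skip
r=9=1001 popcount=2 -> skip
r=10=1010 popcount=2 -> skip
r=11=1011 popcount=3 -> skip
r=12=1100 popcount=2 -> skip
r=13=1101 popcount=3 -> skip
r=14=1110 popcount=3 -> skip
r=15=1111 popcount=4 -> skip
r=16=10000 popcount=1 -> skip
r=17=10001 popcount=2 -> skip
r=18=10010 popcount=2 -> skip
r=19=10011 popcount=3 -> skip
r=20=10100 popcount=2 -> skip
r=21=10101 popcount=3 -> skip
r=22=10110 popcount=3 -> skip
r=23=10111 popcount=4 -> skip
r=24=11000 popcount=2 -> skip
r=25=11001 popcount=3 -> skip
r=26=11010 popcount=3 -> skip
r=27=11011 popcount=4 -> skip
r=28=11100 popcount=3 -> skip
r=29=11101 popcount=4 -> skip
r=30=11110 popcount=4 -> skip
r=31=11111 popcount=5 -> KEEP
r=32=100000 popcount=1 -> skip
r=33=100001 popcount=2 -> skip
r=34=100010 popcount=2 -> skip
r=35=100011 popcount=3 -> skip
r=36=100100 popcount=2 -> skip
r=37=100101 popcount=3 -> skip
r=38=100110 popcount=3 -> skip
r=39=100111 popcount=4 -> skip
r=40=101000 popcount=2 -> skip
r=41=101001 popcount=3 -> skip
r=42=101010 popcount=3 -> skip
r=43=101011 popcount=4 -> skip
r=44=101100 popcount=3 -> skip
r=45=101101 popcount=4 -> skip
r=46=101110 popcount=4 -> skip
r=47=101111 popcount=5 -> KEEP
r=48=110000 popcount=2 -> skip
r=49=110001 popcount=3 -> skip
Kept rows: 31 47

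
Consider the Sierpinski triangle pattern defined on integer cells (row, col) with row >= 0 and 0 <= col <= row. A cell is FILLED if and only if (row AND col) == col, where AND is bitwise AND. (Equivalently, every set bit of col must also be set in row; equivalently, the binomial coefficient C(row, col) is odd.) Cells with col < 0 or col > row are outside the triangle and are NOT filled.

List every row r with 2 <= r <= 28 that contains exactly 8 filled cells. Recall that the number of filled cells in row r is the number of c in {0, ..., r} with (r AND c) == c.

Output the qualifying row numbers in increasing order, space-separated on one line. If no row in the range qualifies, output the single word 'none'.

Row r has 2^popcount(r) filled cells, so we need popcount(r) = log2(8) = 3.
Scan r = 2..28 and keep those with exactly 3 one-bits:
r=2=10 popcount=1 -> skip
r=3=11 popcount=2 -> skip
r=4=100 popcount=1 -> skip
r=5=101 popcount=2 -> skip
r=6=110 popcount=2 -> skip
r=7=111 popcount=3 -> KEEP
r=8=1000 popcount=1 -> skip
r=9=1001 popcount=2 -> skip
r=10=1010 popcount=2 -> skip
r=11=1011 popcount=3 -> KEEP
r=12=1100 popcount=2 -> skip
r=13=1101 popcount=3 -> KEEP
r=14=1110 popcount=3 -> KEEP
r=15=1111 popcount=4 -> skip
r=16=10000 popcount=1 -> skip
r=17=10001 popcount=2 -> skip
r=18=10010 popcount=2 -> skip
r=19=10011 popcount=3 -> KEEP
r=20=10100 popcount=2 -> skip
r=21=10101 popcount=3 -> KEEP
r=22=10110 popcount=3 -> KEEP
r=23=10111 popcount=4 -> skip
r=24=11000 popcount=2 -> skip
r=25=11001 popcount=3 -> KEEP
r=26=11010 popcount=3 -> KEEP
r=27=11011 popcount=4 -> skip
r=28=11100 popcount=3 -> KEEP
Kept rows: 7 11 13 14 19 21 22 25 26 28

Answer: 7 11 13 14 19 21 22 25 26 28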